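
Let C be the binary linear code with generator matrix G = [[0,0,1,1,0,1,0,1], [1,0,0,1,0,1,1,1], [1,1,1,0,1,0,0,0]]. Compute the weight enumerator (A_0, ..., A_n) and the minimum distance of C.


Weight distribution: A_0 = 1, A_3 = 2, A_4 = 2, A_5 = 1, A_6 = 1, A_7 = 1. Minimum distance d = 3.

Enumerate all 2^3 = 8 messages m ∈ F_2^3.
For each, compute codeword c = mG in F_2^8, then tally its weight.
  m = 000 → c = 00000000, weight = 0.
  m = 100 → c = 00110101, weight = 4.
  m = 010 → c = 10010111, weight = 5.
  m = 110 → c = 10100010, weight = 3.
  m = 001 → c = 11101000, weight = 4.
  m = 101 → c = 11011101, weight = 6.
  m = 011 → c = 01111111, weight = 7.
  m = 111 → c = 01001010, weight = 3.
Tally weights:
  weight 0: 1 codewords.
  weight 3: 2 codewords.
  weight 4: 2 codewords.
  weight 5: 1 codewords.
  weight 6: 1 codewords.
  weight 7: 1 codewords.
Minimum distance d = smallest w > 0 with A_w > 0 = 3.
Sanity: Σ A_w = 8 = 2^3 = 8 ✓.


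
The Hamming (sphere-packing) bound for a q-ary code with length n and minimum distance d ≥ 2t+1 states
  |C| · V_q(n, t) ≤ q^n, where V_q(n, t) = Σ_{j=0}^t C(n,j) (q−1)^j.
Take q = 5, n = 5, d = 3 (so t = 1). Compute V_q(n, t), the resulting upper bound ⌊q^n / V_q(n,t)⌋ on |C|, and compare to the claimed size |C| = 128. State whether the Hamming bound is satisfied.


V_q(n, t) = 21, q^n = 3125, Hamming bound = 148, |C| = 128 ≤ bound (satisfied).

Step 1: Compute V_q(n, t) = Σ_{j=0}^1 C(n, j) (q−1)^j.
  j = 0: C(5,0)·(4)^0 = 1·1 = 1.
  j = 1: C(5,1)·(4)^1 = 5·4 = 20.
  V_q(n, t) = 1 + 20 = 21.
Step 2: q^n = 5^5 = 3125.
Step 3: Hamming bound ⌊q^n / V_q(n,t)⌋ = ⌊3125/21⌋ = 148.
Step 4: Compare |C| = 128 to 148: satisfied.
The claimed |C| lies below the Hamming bound.


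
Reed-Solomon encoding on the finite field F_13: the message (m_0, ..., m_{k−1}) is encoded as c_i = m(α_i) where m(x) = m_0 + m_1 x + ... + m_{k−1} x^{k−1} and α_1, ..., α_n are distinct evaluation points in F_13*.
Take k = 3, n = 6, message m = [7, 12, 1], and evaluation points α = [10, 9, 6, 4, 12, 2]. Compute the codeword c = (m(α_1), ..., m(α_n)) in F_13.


c = [6, 1, 11, 6, 9, 9]

Message polynomial: m(x) = 7 + 12·x + 1·x^2 (mod 13).
For each evaluation point α_i, compute m(α_i) mod 13:
  α_1 = 10: Horner steps 1 → 9 → 6, so m(10) = 6.
  α_2 = 9: Horner steps 1 → 8 → 1, so m(9) = 1.
  α_3 = 6: Horner steps 1 → 5 → 11, so m(6) = 11.
  α_4 = 4: Horner steps 1 → 3 → 6, so m(4) = 6.
  α_5 = 12: Horner steps 1 → 11 → 9, so m(12) = 9.
  α_6 = 2: Horner steps 1 → 1 → 9, so m(2) = 9.
Codeword c = [6, 1, 11, 6, 9, 9] ∈ F_13^6.


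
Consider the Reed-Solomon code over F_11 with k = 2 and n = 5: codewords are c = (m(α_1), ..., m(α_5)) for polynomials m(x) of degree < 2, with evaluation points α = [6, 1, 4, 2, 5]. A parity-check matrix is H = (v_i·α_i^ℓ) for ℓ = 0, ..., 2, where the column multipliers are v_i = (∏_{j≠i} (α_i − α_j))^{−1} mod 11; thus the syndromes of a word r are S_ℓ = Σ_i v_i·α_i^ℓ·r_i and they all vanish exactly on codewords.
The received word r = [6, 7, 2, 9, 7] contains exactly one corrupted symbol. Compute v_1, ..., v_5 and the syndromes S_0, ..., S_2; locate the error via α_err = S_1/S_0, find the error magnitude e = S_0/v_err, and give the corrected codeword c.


S = (8, 7, 2), error at position 5, error magnitude e = 3, c = [6, 7, 2, 9, 4].

Step 1: column multipliers v_i = (∏_{j≠i}(α_i − α_j))^{−1} mod 11.
  i = 1 (α = 6): (6−1)(6−4)(6−2)(6−5) = 5·2·4·1 = 40 ≡ 7, so v_1 = 7^{−1} = 8 (mod 11).
  i = 2 (α = 1): (1−6)(1−4)(1−2)(1−5) = (−5)·(−3)·(−1)·(−4) = 60 ≡ 5, so v_2 = 5^{−1} = 9 (mod 11).
  i = 3 (α = 4): (4−6)(4−1)(4−2)(4−5) = (−2)·3·2·(−1) = 12 ≡ 1, so v_3 = 1^{−1} = 1 (mod 11).
  i = 4 (α = 2): (2−6)(2−1)(2−4)(2−5) = (−4)·1·(−2)·(−3) = −24 ≡ 9, so v_4 = 9^{−1} = 5 (mod 11).
  i = 5 (α = 5): (5−6)(5−1)(5−4)(5−2) = (−1)·4·1·3 = −12 ≡ 10, so v_5 = 10^{−1} = 10 (mod 11).
  v = [8, 9, 1, 5, 10].
Step 2: syndromes of r = [6, 7, 2, 9, 7] (all sums mod 11).
  S_0 = Σ v_i r_i = 8·6 + 9·7 + 1·2 + 5·9 + 10·7 = 228 ≡ 8.
  S_1 = Σ v_i α_i r_i = 8·6·6 + 9·1·7 + 1·4·2 + 5·2·9 + 10·5·7 = 799 ≡ 7.
  α_i^2 mod 11 = [3, 1, 5, 4, 3].
  S_2 = Σ v_i α_i^2 r_i = 8·3·6 + 9·1·7 + 1·5·2 + 5·4·9 + 10·3·7 = 607 ≡ 2.
  S = (8, 7, 2) ≠ 0, so r is not a codeword (an error is present).
Step 3: locate the error. For a single error e at position i, S_ℓ = v_i·e·α_i^ℓ, so α_err = S_1/S_0.
  S_0^{−1} = 8^{−1} = 7 (mod 11), so α_err = 7·7 = 49 ≡ 5 = α_5. Error position i = 5.
  Consistency check: S_2/S_1 = 2·8 = 16 ≡ 5 = α_err ✓ (single-error assumption holds).
Step 4: error magnitude e = S_0/v_5 = S_0·∏_{j≠5}(α_5 − α_j) = 8·10 = 80 ≡ 3 (mod 11).
Step 5: correct position 5: c_5 = r_5 − e = 7 − 3 ≡ 4 (mod 11). Hence c = [6, 7, 2, 9, 4].
  Check: interpolating c through the α_i gives m(x) = 5 + 2·x (degree < 2) with m(α_i) = c_i for every i, so c is indeed a codeword.


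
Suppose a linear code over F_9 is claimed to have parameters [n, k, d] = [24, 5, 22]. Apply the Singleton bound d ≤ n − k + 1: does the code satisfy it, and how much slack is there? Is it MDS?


Singleton RHS = n − k + 1 = 20, slack = -2, bound violated (no such code; not MDS).

Singleton bound: d ≤ n − k + 1.
Here n = 24, k = 5, so n − k + 1 = 20.
Given d = 22, check d ≤ 20: NO.
Slack = (n − k + 1) − d = -2.
The slack is negative: d = 22 exceeds n − k + 1 = 20 by 2, so the Singleton bound is violated and no linear [24, 5, 22]_9 code can exist. In particular it is not MDS (MDS requires d = n − k + 1 exactly).
Description: the claimed parameters are [24, 5, 22]_9; such a code would be impossible (violates the Singleton bound).


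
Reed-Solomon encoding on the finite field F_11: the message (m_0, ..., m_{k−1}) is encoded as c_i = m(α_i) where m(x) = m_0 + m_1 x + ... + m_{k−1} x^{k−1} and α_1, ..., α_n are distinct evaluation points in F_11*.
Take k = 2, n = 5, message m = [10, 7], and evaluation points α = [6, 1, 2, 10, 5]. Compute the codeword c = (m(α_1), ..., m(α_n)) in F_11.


c = [8, 6, 2, 3, 1]

Message polynomial: m(x) = 10 + 7·x (mod 11).
For each evaluation point α_i, compute m(α_i) mod 11:
  α_1 = 6: Horner steps 7 → 8, so m(6) = 8.
  α_2 = 1: Horner steps 7 → 6, so m(1) = 6.
  α_3 = 2: Horner steps 7 → 2, so m(2) = 2.
  α_4 = 10: Horner steps 7 → 3, so m(10) = 3.
  α_5 = 5: Horner steps 7 → 1, so m(5) = 1.
Codeword c = [8, 6, 2, 3, 1] ∈ F_11^5.


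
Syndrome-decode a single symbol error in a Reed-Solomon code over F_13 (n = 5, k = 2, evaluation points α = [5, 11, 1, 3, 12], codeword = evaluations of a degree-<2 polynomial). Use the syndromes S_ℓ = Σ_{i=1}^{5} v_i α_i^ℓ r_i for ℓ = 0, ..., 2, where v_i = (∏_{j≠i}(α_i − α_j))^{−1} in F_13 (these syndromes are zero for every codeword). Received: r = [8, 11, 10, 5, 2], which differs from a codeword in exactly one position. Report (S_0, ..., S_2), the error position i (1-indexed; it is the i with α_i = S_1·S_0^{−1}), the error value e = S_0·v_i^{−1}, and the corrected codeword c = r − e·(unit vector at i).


S = (9, 6, 4), error at position 1, error magnitude e = 8, c = [0, 11, 10, 5, 2].

Step 1: column multipliers v_i = (∏_{j≠i}(α_i − α_j))^{−1} mod 13.
  i = 1 (α = 5): (5−11)(5−1)(5−3)(5−12) = (−6)·4·2·(−7) = 336 ≡ 11, so v_1 = 11^{−1} = 6 (mod 13).
  i = 2 (α = 11): (11−5)(11−1)(11−3)(11−12) = 6·10·8·(−1) = −480 ≡ 1, so v_2 = 1^{−1} = 1 (mod 13).
  i = 3 (α = 1): (1−5)(1−11)(1−3)(1−12) = (−4)·(−10)·(−2)·(−11) = 880 ≡ 9, so v_3 = 9^{−1} = 3 (mod 13).
  i = 4 (α = 3): (3−5)(3−11)(3−1)(3−12) = (−2)·(−8)·2·(−9) = −288 ≡ 11, so v_4 = 11^{−1} = 6 (mod 13).
  i = 5 (α = 12): (12−5)(12−11)(12−1)(12−3) = 7·1·11·9 = 693 ≡ 4, so v_5 = 4^{−1} = 10 (mod 13).
  v = [6, 1, 3, 6, 10].
Step 2: syndromes of r = [8, 11, 10, 5, 2] (all sums mod 13).
  S_0 = Σ v_i r_i = 6·8 + 1·11 + 3·10 + 6·5 + 10·2 = 139 ≡ 9.
  S_1 = Σ v_i α_i r_i = 6·5·8 + 1·11·11 + 3·1·10 + 6·3·5 + 10·12·2 = 721 ≡ 6.
  α_i^2 mod 13 = [12, 4, 1, 9, 1].
  S_2 = Σ v_i α_i^2 r_i = 6·12·8 + 1·4·11 + 3·1·10 + 6·9·5 + 10·1·2 = 940 ≡ 4.
  S = (9, 6, 4) ≠ 0, so r is not a codeword (an error is present).
Step 3: locate the error. For a single error e at position i, S_ℓ = v_i·e·α_i^ℓ, so α_err = S_1/S_0.
  S_0^{−1} = 9^{−1} = 3 (mod 13), so α_err = 6·3 = 18 ≡ 5 = α_1. Error position i = 1.
  Consistency check: S_2/S_1 = 4·11 = 44 ≡ 5 = α_err ✓ (single-error assumption holds).
Step 4: error magnitude e = S_0/v_1 = S_0·∏_{j≠1}(α_1 − α_j) = 9·11 = 99 ≡ 8 (mod 13).
Step 5: correct position 1: c_1 = r_1 − e = 8 − 8 ≡ 0 (mod 13). Hence c = [0, 11, 10, 5, 2].
  Check: interpolating c through the α_i gives m(x) = 6 + 4·x (degree < 2) with m(α_i) = c_i for every i, so c is indeed a codeword.


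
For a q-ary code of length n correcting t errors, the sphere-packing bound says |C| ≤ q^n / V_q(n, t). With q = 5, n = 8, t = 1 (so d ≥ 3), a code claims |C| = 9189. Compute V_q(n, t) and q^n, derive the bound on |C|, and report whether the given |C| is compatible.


V_q(n, t) = 33, q^n = 390625, Hamming bound = 11837, |C| = 9189 ≤ bound (satisfied).

Step 1: Compute V_q(n, t) = Σ_{j=0}^1 C(n, j) (q−1)^j.
  j = 0: C(8,0)·(4)^0 = 1·1 = 1.
  j = 1: C(8,1)·(4)^1 = 8·4 = 32.
  V_q(n, t) = 1 + 32 = 33.
Step 2: q^n = 5^8 = 390625.
Step 3: Hamming bound ⌊q^n / V_q(n,t)⌋ = ⌊390625/33⌋ = 11837.
Step 4: Compare |C| = 9189 to 11837: satisfied.
The claimed |C| lies below the Hamming bound.


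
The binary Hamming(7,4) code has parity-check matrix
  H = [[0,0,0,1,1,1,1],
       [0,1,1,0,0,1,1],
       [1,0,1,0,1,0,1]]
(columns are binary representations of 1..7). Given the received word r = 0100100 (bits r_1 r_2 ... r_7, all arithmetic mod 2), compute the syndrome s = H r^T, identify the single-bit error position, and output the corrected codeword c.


s = (1, 1, 1)^T, error position = 7, corrected codeword c = 0100101

Compute s = H r^T mod 2 one row at a time:
  s_1 = 0 + 1 + 0 + 0 = 1 ≡ 1 (mod 2).
  s_2 = 1 + 0 + 0 + 0 = 1 ≡ 1 (mod 2).
  s_3 = 0 + 0 + 1 + 0 = 1 ≡ 1 (mod 2).
s = (1, 1, 1)^T — this equals column 7 of H (binary 111), so error is at position 7.
Correct: flip bit 7 of r = 0100100 to get c = 0100101.


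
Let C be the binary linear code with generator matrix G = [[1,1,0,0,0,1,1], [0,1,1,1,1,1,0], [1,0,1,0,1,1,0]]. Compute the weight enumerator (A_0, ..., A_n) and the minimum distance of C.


Weight distribution: A_0 = 1, A_3 = 2, A_4 = 3, A_5 = 2. Minimum distance d = 3.

Enumerate all 2^3 = 8 messages m ∈ F_2^3.
For each, compute codeword c = mG in F_2^7, then tally its weight.
  m = 000 → c = 0000000, weight = 0.
  m = 100 → c = 1100011, weight = 4.
  m = 010 → c = 0111110, weight = 5.
  m = 110 → c = 1011101, weight = 5.
  m = 001 → c = 1010110, weight = 4.
  m = 101 → c = 0110101, weight = 4.
  m = 011 → c = 1101000, weight = 3.
  m = 111 → c = 0001011, weight = 3.
Tally weights:
  weight 0: 1 codewords.
  weight 3: 2 codewords.
  weight 4: 3 codewords.
  weight 5: 2 codewords.
Minimum distance d = smallest w > 0 with A_w > 0 = 3.
Sanity: Σ A_w = 8 = 2^3 = 8 ✓.


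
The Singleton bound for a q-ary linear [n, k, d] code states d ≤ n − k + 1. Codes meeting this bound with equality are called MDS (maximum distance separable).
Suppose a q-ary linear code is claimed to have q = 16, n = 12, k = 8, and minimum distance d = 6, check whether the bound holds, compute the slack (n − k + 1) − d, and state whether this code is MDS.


Singleton RHS = n − k + 1 = 5, slack = -1, bound violated (no such code; not MDS).

Singleton bound: d ≤ n − k + 1.
Here n = 12, k = 8, so n − k + 1 = 5.
Given d = 6, check d ≤ 5: NO.
Slack = (n − k + 1) − d = -1.
The slack is negative: d = 6 exceeds n − k + 1 = 5 by 1, so the Singleton bound is violated and no linear [12, 8, 6]_16 code can exist. In particular it is not MDS (MDS requires d = n − k + 1 exactly).
Description: the claimed parameters are [12, 8, 6]_16; such a code would be impossible (violates the Singleton bound).


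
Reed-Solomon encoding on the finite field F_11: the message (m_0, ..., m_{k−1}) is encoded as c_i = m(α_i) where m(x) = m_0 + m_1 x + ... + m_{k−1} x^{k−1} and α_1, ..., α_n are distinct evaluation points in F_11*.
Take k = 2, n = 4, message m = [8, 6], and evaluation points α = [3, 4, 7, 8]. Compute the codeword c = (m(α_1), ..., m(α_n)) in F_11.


c = [4, 10, 6, 1]

Message polynomial: m(x) = 8 + 6·x (mod 11).
For each evaluation point α_i, compute m(α_i) mod 11:
  α_1 = 3: Horner steps 6 → 4, so m(3) = 4.
  α_2 = 4: Horner steps 6 → 10, so m(4) = 10.
  α_3 = 7: Horner steps 6 → 6, so m(7) = 6.
  α_4 = 8: Horner steps 6 → 1, so m(8) = 1.
Codeword c = [4, 10, 6, 1] ∈ F_11^4.


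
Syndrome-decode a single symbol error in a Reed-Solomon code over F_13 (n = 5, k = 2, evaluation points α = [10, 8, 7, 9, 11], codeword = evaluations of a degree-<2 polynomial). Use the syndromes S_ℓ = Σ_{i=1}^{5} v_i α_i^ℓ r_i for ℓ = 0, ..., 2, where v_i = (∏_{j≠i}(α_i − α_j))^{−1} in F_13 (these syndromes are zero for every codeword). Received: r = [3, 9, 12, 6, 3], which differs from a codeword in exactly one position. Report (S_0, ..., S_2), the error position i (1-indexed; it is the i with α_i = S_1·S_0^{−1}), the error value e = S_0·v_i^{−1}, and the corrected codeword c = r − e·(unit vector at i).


S = (5, 3, 7), error at position 5, error magnitude e = 3, c = [3, 9, 12, 6, 0].

Step 1: column multipliers v_i = (∏_{j≠i}(α_i − α_j))^{−1} mod 13.
  i = 1 (α = 10): (10−8)(10−7)(10−9)(10−11) = 2·3·1·(−1) = −6 ≡ 7, so v_1 = 7^{−1} = 2 (mod 13).
  i = 2 (α = 8): (8−10)(8−7)(8−9)(8−11) = (−2)·1·(−1)·(−3) = −6 ≡ 7, so v_2 = 7^{−1} = 2 (mod 13).
  i = 3 (α = 7): (7−10)(7−8)(7−9)(7−11) = (−3)·(−1)·(−2)·(−4) = 24 ≡ 11, so v_3 = 11^{−1} = 6 (mod 13).
  i = 4 (α = 9): (9−10)(9−8)(9−7)(9−11) = (−1)·1·2·(−2) = 4 ≡ 4, so v_4 = 4^{−1} = 10 (mod 13).
  i = 5 (α = 11): (11−10)(11−8)(11−7)(11−9) = 1·3·4·2 = 24 ≡ 11, so v_5 = 11^{−1} = 6 (mod 13).
  v = [2, 2, 6, 10, 6].
Step 2: syndromes of r = [3, 9, 12, 6, 3] (all sums mod 13).
  S_0 = Σ v_i r_i = 2·3 + 2·9 + 6·12 + 10·6 + 6·3 = 174 ≡ 5.
  S_1 = Σ v_i α_i r_i = 2·10·3 + 2·8·9 + 6·7·12 + 10·9·6 + 6·11·3 = 1446 ≡ 3.
  α_i^2 mod 13 = [9, 12, 10, 3, 4].
  S_2 = Σ v_i α_i^2 r_i = 2·9·3 + 2·12·9 + 6·10·12 + 10·3·6 + 6·4·3 = 1242 ≡ 7.
  S = (5, 3, 7) ≠ 0, so r is not a codeword (an error is present).
Step 3: locate the error. For a single error e at position i, S_ℓ = v_i·e·α_i^ℓ, so α_err = S_1/S_0.
  S_0^{−1} = 5^{−1} = 8 (mod 13), so α_err = 3·8 = 24 ≡ 11 = α_5. Error position i = 5.
  Consistency check: S_2/S_1 = 7·9 = 63 ≡ 11 = α_err ✓ (single-error assumption holds).
Step 4: error magnitude e = S_0/v_5 = S_0·∏_{j≠5}(α_5 − α_j) = 5·11 = 55 ≡ 3 (mod 13).
Step 5: correct position 5: c_5 = r_5 − e = 3 − 3 ≡ 0 (mod 13). Hence c = [3, 9, 12, 6, 0].
  Check: interpolating c through the α_i gives m(x) = 7 + 10·x (degree < 2) with m(α_i) = c_i for every i, so c is indeed a codeword.


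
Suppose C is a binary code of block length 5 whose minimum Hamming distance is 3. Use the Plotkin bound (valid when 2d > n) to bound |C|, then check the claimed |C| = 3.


Plotkin bound M ≤ 6; given |C| = 3 ≤ bound (satisfied).

Check applicability: 2d = 6, n = 5.
2d − n = 1 > 0, so Plotkin applies.
Compute d/(2d−n) = 3/1 ≈ 3.0000.
⌊d/(2d−n)⌋ = 3.
Plotkin bound: M ≤ 2·3 = 6.
Given |C| = 3, check: satisfied.
This |C| is below the Plotkin bound.


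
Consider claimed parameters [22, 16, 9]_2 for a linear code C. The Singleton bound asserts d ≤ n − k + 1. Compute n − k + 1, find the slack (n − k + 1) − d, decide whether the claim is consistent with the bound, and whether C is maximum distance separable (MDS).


Singleton RHS = n − k + 1 = 7, slack = -2, bound violated (no such code; not MDS).

Singleton bound: d ≤ n − k + 1.
Here n = 22, k = 16, so n − k + 1 = 7.
Given d = 9, check d ≤ 7: NO.
Slack = (n − k + 1) − d = -2.
The slack is negative: d = 9 exceeds n − k + 1 = 7 by 2, so the Singleton bound is violated and no linear [22, 16, 9]_2 code can exist. In particular it is not MDS (MDS requires d = n − k + 1 exactly).
Description: the claimed parameters are [22, 16, 9]_2; such a code would be impossible (violates the Singleton bound).


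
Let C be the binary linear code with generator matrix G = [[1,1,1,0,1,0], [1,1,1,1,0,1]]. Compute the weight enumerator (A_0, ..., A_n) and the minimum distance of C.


Weight distribution: A_0 = 1, A_3 = 1, A_4 = 1, A_5 = 1. Minimum distance d = 3.

Enumerate all 2^2 = 4 messages m ∈ F_2^2.
For each, compute codeword c = mG in F_2^6, then tally its weight.
  m = 00 → c = 000000, weight = 0.
  m = 10 → c = 111010, weight = 4.
  m = 01 → c = 111101, weight = 5.
  m = 11 → c = 000111, weight = 3.
Tally weights:
  weight 0: 1 codewords.
  weight 3: 1 codewords.
  weight 4: 1 codewords.
  weight 5: 1 codewords.
Minimum distance d = smallest w > 0 with A_w > 0 = 3.
Sanity: Σ A_w = 4 = 2^2 = 4 ✓.


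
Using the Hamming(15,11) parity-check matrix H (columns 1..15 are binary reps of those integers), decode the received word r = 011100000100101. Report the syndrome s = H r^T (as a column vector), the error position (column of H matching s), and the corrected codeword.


s = (1, 1, 0, 1)^T, error position = 13, corrected codeword c = 011100000100001

Compute s = H r^T mod 2 one row at a time:
  s_1 = 0 + 0 + 1 + 0 + 0 + 1 + 0 + 1 = 3 ≡ 1 (mod 2).
  s_2 = 1 + 0 + 0 + 0 + 0 + 1 + 0 + 1 = 3 ≡ 1 (mod 2).
  s_3 = 1 + 1 + 0 + 0 + 1 + 0 + 0 + 1 = 4 ≡ 0 (mod 2).
  s_4 = 0 + 1 + 0 + 0 + 0 + 0 + 1 + 1 = 3 ≡ 1 (mod 2).
s = (1, 1, 0, 1)^T — this equals column 13 of H (binary 1101), so error is at position 13.
Correct: flip bit 13 of r = 011100000100101 to get c = 011100000100001.


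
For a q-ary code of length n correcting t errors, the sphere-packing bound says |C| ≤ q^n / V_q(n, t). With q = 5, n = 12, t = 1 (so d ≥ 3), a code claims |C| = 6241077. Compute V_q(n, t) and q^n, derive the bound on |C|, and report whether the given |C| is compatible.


V_q(n, t) = 49, q^n = 244140625, Hamming bound = 4982461, |C| = 6241077 > bound (violated).

Step 1: Compute V_q(n, t) = Σ_{j=0}^1 C(n, j) (q−1)^j.
  j = 0: C(12,0)·(4)^0 = 1·1 = 1.
  j = 1: C(12,1)·(4)^1 = 12·4 = 48.
  V_q(n, t) = 1 + 48 = 49.
Step 2: q^n = 5^12 = 244140625.
Step 3: Hamming bound ⌊q^n / V_q(n,t)⌋ = ⌊244140625/49⌋ = 4982461.
Step 4: Compare |C| = 6241077 to 4982461: violated.
The claimed |C| lies above the Hamming bound, so no 5-ary code of length 12 with d ≥ 3 can have 6241077 codewords.


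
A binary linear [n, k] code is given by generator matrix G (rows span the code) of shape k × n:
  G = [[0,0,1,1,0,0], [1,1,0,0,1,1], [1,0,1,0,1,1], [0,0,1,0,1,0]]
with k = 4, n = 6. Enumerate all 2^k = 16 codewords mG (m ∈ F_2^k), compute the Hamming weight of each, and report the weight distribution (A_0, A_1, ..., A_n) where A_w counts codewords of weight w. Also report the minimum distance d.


Weight distribution: A_0 = 1, A_2 = 7, A_4 = 7, A_6 = 1. Minimum distance d = 2.

Enumerate all 2^4 = 16 messages m ∈ F_2^4.
For each, compute codeword c = mG in F_2^6, then tally its weight.
  m = 0000 → c = 000000, weight = 0.
  m = 1000 → c = 001100, weight = 2.
  m = 0100 → c = 110011, weight = 4.
  m = 1100 → c = 111111, weight = 6.
  m = 0010 → c = 101011, weight = 4.
  m = 1010 → c = 100111, weight = 4.
  m = 0110 → c = 011000, weight = 2.
  m = 1110 → c = 010100, weight = 2.
  m = 0001 → c = 001010, weight = 2.
  m = 1001 → c = 000110, weight = 2.
  m = 0101 → c = 111001, weight = 4.
  m = 1101 → c = 110101, weight = 4.
  m = 0011 → c = 100001, weight = 2.
  m = 1011 → c = 101101, weight = 4.
  m = 0111 → c = 010010, weight = 2.
  m = 1111 → c = 011110, weight = 4.
Tally weights:
  weight 0: 1 codewords.
  weight 2: 7 codewords.
  weight 4: 7 codewords.
  weight 6: 1 codewords.
Minimum distance d = smallest w > 0 with A_w > 0 = 2.
Sanity: Σ A_w = 16 = 2^4 = 16 ✓.


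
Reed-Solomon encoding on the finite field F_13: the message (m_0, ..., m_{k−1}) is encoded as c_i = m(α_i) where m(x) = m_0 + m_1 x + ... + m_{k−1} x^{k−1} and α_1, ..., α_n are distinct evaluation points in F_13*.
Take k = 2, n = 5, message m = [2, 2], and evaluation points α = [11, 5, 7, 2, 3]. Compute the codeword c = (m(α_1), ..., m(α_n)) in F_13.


c = [11, 12, 3, 6, 8]

Message polynomial: m(x) = 2 + 2·x (mod 13).
For each evaluation point α_i, compute m(α_i) mod 13:
  α_1 = 11: Horner steps 2 → 11, so m(11) = 11.
  α_2 = 5: Horner steps 2 → 12, so m(5) = 12.
  α_3 = 7: Horner steps 2 → 3, so m(7) = 3.
  α_4 = 2: Horner steps 2 → 6, so m(2) = 6.
  α_5 = 3: Horner steps 2 → 8, so m(3) = 8.
Codeword c = [11, 12, 3, 6, 8] ∈ F_13^5.


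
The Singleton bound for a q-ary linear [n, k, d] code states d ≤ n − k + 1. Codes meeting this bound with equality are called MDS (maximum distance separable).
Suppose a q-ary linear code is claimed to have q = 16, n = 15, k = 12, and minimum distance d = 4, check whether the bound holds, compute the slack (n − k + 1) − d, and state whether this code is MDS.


Singleton RHS = n − k + 1 = 4, slack = 0, bound satisfied, MDS.

Singleton bound: d ≤ n − k + 1.
Here n = 15, k = 12, so n − k + 1 = 4.
Given d = 4, check d ≤ 4: YES.
Slack = (n − k + 1) − d = 0.
The code is MDS (slack = 0).
Description: the claimed parameters are [15, 12, 4]_16; such a code would be MDS (meets Singleton bound).


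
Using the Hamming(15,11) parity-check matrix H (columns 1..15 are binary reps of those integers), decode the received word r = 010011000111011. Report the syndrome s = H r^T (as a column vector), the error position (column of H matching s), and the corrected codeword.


s = (1, 1, 0, 1)^T, error position = 13, corrected codeword c = 010011000111111

Compute s = H r^T mod 2 one row at a time:
  s_1 = 0 + 0 + 1 + 1 + 1 + 0 + 1 + 1 = 5 ≡ 1 (mod 2).
  s_2 = 0 + 1 + 1 + 0 + 1 + 0 + 1 + 1 = 5 ≡ 1 (mod 2).
  s_3 = 1 + 0 + 1 + 0 + 1 + 1 + 1 + 1 = 6 ≡ 0 (mod 2).
  s_4 = 0 + 0 + 1 + 0 + 0 + 1 + 0 + 1 = 3 ≡ 1 (mod 2).
s = (1, 1, 0, 1)^T — this equals column 13 of H (binary 1101), so error is at position 13.
Correct: flip bit 13 of r = 010011000111011 to get c = 010011000111111.


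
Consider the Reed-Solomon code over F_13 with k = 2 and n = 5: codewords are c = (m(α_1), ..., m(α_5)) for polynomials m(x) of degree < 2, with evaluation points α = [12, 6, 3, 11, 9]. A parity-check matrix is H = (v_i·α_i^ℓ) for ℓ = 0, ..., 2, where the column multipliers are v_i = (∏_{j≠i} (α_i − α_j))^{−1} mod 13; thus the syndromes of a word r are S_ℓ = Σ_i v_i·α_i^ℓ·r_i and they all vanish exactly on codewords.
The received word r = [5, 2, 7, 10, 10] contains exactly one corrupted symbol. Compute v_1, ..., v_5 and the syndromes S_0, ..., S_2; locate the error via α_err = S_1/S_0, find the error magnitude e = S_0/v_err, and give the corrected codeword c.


S = (7, 12, 2), error at position 4, error magnitude e = 12, c = [5, 2, 7, 11, 10].

Step 1: column multipliers v_i = (∏_{j≠i}(α_i − α_j))^{−1} mod 13.
  i = 1 (α = 12): (12−6)(12−3)(12−11)(12−9) = 6·9·1·3 = 162 ≡ 6, so v_1 = 6^{−1} = 11 (mod 13).
  i = 2 (α = 6): (6−12)(6−3)(6−11)(6−9) = (−6)·3·(−5)·(−3) = −270 ≡ 3, so v_2 = 3^{−1} = 9 (mod 13).
  i = 3 (α = 3): (3−12)(3−6)(3−11)(3−9) = (−9)·(−3)·(−8)·(−6) = 1296 ≡ 9, so v_3 = 9^{−1} = 3 (mod 13).
  i = 4 (α = 11): (11−12)(11−6)(11−3)(11−9) = (−1)·5·8·2 = −80 ≡ 11, so v_4 = 11^{−1} = 6 (mod 13).
  i = 5 (α = 9): (9−12)(9−6)(9−3)(9−11) = (−3)·3·6·(−2) = 108 ≡ 4, so v_5 = 4^{−1} = 10 (mod 13).
  v = [11, 9, 3, 6, 10].
Step 2: syndromes of r = [5, 2, 7, 10, 10] (all sums mod 13).
  S_0 = Σ v_i r_i = 11·5 + 9·2 + 3·7 + 6·10 + 10·10 = 254 ≡ 7.
  S_1 = Σ v_i α_i r_i = 11·12·5 + 9·6·2 + 3·3·7 + 6·11·10 + 10·9·10 = 2391 ≡ 12.
  α_i^2 mod 13 = [1, 10, 9, 4, 3].
  S_2 = Σ v_i α_i^2 r_i = 11·1·5 + 9·10·2 + 3·9·7 + 6·4·10 + 10·3·10 = 964 ≡ 2.
  S = (7, 12, 2) ≠ 0, so r is not a codeword (an error is present).
Step 3: locate the error. For a single error e at position i, S_ℓ = v_i·e·α_i^ℓ, so α_err = S_1/S_0.
  S_0^{−1} = 7^{−1} = 2 (mod 13), so α_err = 12·2 = 24 ≡ 11 = α_4. Error position i = 4.
  Consistency check: S_2/S_1 = 2·12 = 24 ≡ 11 = α_err ✓ (single-error assumption holds).
Step 4: error magnitude e = S_0/v_4 = S_0·∏_{j≠4}(α_4 − α_j) = 7·11 = 77 ≡ 12 (mod 13).
Step 5: correct position 4: c_4 = r_4 − e = 10 − 12 ≡ 11 (mod 13). Hence c = [5, 2, 7, 11, 10].
  Check: interpolating c through the α_i gives m(x) = 12 + 7·x (degree < 2) with m(α_i) = c_i for every i, so c is indeed a codeword.


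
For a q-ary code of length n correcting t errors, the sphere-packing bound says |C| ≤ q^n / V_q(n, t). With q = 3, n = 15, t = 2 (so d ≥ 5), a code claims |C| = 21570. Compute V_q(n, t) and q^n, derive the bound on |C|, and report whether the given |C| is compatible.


V_q(n, t) = 451, q^n = 14348907, Hamming bound = 31815, |C| = 21570 ≤ bound (satisfied).

Step 1: Compute V_q(n, t) = Σ_{j=0}^2 C(n, j) (q−1)^j.
  j = 0: C(15,0)·(2)^0 = 1·1 = 1.
  j = 1: C(15,1)·(2)^1 = 15·2 = 30.
  j = 2: C(15,2)·(2)^2 = 105·4 = 420.
  V_q(n, t) = 1 + 30 + 420 = 451.
Step 2: q^n = 3^15 = 14348907.
Step 3: Hamming bound ⌊q^n / V_q(n,t)⌋ = ⌊14348907/451⌋ = 31815.
Step 4: Compare |C| = 21570 to 31815: satisfied.
The claimed |C| lies below the Hamming bound.


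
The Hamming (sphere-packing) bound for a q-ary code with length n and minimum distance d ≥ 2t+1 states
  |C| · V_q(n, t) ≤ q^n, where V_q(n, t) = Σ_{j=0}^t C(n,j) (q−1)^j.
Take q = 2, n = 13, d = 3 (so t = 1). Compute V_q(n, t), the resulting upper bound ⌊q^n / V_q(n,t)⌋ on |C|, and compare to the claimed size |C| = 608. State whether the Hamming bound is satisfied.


V_q(n, t) = 14, q^n = 8192, Hamming bound = 585, |C| = 608 > bound (violated).

Step 1: Compute V_q(n, t) = Σ_{j=0}^1 C(n, j) (q−1)^j.
  j = 0: C(13,0)·(1)^0 = 1·1 = 1.
  j = 1: C(13,1)·(1)^1 = 13·1 = 13.
  V_q(n, t) = 1 + 13 = 14.
Step 2: q^n = 2^13 = 8192.
Step 3: Hamming bound ⌊q^n / V_q(n,t)⌋ = ⌊8192/14⌋ = 585.
Step 4: Compare |C| = 608 to 585: violated.
The claimed |C| lies above the Hamming bound, so no 2-ary code of length 13 with d ≥ 3 can have 608 codewords.


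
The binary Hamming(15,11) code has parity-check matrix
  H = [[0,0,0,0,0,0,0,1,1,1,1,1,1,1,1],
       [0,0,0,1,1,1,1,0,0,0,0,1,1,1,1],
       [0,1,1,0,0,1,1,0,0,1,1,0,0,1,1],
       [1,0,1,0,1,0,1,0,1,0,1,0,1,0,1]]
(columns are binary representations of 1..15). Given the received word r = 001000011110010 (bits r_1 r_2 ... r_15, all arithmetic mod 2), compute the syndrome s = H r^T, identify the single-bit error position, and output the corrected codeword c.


s = (1, 1, 0, 1)^T, error position = 13, corrected codeword c = 001000011110110

Compute s = H r^T mod 2 one row at a time:
  s_1 = 1 + 1 + 1 + 1 + 0 + 0 + 1 + 0 = 5 ≡ 1 (mod 2).
  s_2 = 0 + 0 + 0 + 0 + 0 + 0 + 1 + 0 = 1 ≡ 1 (mod 2).
  s_3 = 0 + 1 + 0 + 0 + 1 + 1 + 1 + 0 = 4 ≡ 0 (mod 2).
  s_4 = 0 + 1 + 0 + 0 + 1 + 1 + 0 + 0 = 3 ≡ 1 (mod 2).
s = (1, 1, 0, 1)^T — this equals column 13 of H (binary 1101), so error is at position 13.
Correct: flip bit 13 of r = 001000011110010 to get c = 001000011110110.


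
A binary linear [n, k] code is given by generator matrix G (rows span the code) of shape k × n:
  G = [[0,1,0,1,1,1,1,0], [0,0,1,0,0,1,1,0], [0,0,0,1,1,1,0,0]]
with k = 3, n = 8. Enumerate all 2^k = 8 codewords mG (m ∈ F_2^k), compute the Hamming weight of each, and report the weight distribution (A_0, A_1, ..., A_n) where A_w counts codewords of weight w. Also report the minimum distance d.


Weight distribution: A_0 = 1, A_2 = 1, A_3 = 3, A_4 = 2, A_5 = 1. Minimum distance d = 2.

Enumerate all 2^3 = 8 messages m ∈ F_2^3.
For each, compute codeword c = mG in F_2^8, then tally its weight.
  m = 000 → c = 00000000, weight = 0.
  m = 100 → c = 01011110, weight = 5.
  m = 010 → c = 00100110, weight = 3.
  m = 110 → c = 01111000, weight = 4.
  m = 001 → c = 00011100, weight = 3.
  m = 101 → c = 01000010, weight = 2.
  m = 011 → c = 00111010, weight = 4.
  m = 111 → c = 01100100, weight = 3.
Tally weights:
  weight 0: 1 codewords.
  weight 2: 1 codewords.
  weight 3: 3 codewords.
  weight 4: 2 codewords.
  weight 5: 1 codewords.
Minimum distance d = smallest w > 0 with A_w > 0 = 2.
Sanity: Σ A_w = 8 = 2^3 = 8 ✓.


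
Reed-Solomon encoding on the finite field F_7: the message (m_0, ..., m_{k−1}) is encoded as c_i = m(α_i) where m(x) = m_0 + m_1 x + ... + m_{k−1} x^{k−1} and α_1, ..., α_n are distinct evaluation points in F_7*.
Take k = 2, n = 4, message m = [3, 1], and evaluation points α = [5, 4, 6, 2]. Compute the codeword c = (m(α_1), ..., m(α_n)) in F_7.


c = [1, 0, 2, 5]

Message polynomial: m(x) = 3 + 1·x (mod 7).
For each evaluation point α_i, compute m(α_i) mod 7:
  α_1 = 5: Horner steps 1 → 1, so m(5) = 1.
  α_2 = 4: Horner steps 1 → 0, so m(4) = 0.
  α_3 = 6: Horner steps 1 → 2, so m(6) = 2.
  α_4 = 2: Horner steps 1 → 5, so m(2) = 5.
Codeword c = [1, 0, 2, 5] ∈ F_7^4.


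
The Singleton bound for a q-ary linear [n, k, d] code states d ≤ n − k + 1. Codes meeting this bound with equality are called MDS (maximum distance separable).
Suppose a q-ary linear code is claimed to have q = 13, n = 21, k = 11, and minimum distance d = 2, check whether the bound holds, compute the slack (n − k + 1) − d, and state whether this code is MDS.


Singleton RHS = n − k + 1 = 11, slack = 9, bound satisfied, not MDS.

Singleton bound: d ≤ n − k + 1.
Here n = 21, k = 11, so n − k + 1 = 11.
Given d = 2, check d ≤ 11: YES.
Slack = (n − k + 1) − d = 9.
The code is NOT MDS (slack = 9 > 0).
Description: the claimed parameters are [21, 11, 2]_13; such a code would be non-MDS.


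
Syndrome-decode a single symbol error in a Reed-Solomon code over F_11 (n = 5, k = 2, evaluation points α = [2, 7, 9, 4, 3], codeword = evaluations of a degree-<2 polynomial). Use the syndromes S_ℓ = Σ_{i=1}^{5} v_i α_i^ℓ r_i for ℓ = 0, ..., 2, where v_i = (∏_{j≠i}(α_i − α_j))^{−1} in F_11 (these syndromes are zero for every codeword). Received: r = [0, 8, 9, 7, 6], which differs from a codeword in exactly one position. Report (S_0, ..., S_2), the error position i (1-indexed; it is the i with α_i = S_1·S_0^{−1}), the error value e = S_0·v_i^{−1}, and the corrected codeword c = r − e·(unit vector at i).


S = (9, 3, 1), error at position 4, error magnitude e = 6, c = [0, 8, 9, 1, 6].

Step 1: column multipliers v_i = (∏_{j≠i}(α_i − α_j))^{−1} mod 11.
  i = 1 (α = 2): (2−7)(2−9)(2−4)(2−3) = (−5)·(−7)·(−2)·(−1) = 70 ≡ 4, so v_1 = 4^{−1} = 3 (mod 11).
  i = 2 (α = 7): (7−2)(7−9)(7−4)(7−3) = 5·(−2)·3·4 = −120 ≡ 1, so v_2 = 1^{−1} = 1 (mod 11).
  i = 3 (α = 9): (9−2)(9−7)(9−4)(9−3) = 7·2·5·6 = 420 ≡ 2, so v_3 = 2^{−1} = 6 (mod 11).
  i = 4 (α = 4): (4−2)(4−7)(4−9)(4−3) = 2·(−3)·(−5)·1 = 30 ≡ 8, so v_4 = 8^{−1} = 7 (mod 11).
  i = 5 (α = 3): (3−2)(3−7)(3−9)(3−4) = 1·(−4)·(−6)·(−1) = −24 ≡ 9, so v_5 = 9^{−1} = 5 (mod 11).
  v = [3, 1, 6, 7, 5].
Step 2: syndromes of r = [0, 8, 9, 7, 6] (all sums mod 11).
  S_0 = Σ v_i r_i = 3·0 + 1·8 + 6·9 + 7·7 + 5·6 = 141 ≡ 9.
  S_1 = Σ v_i α_i r_i = 3·2·0 + 1·7·8 + 6·9·9 + 7·4·7 + 5·3·6 = 828 ≡ 3.
  α_i^2 mod 11 = [4, 5, 4, 5, 9].
  S_2 = Σ v_i α_i^2 r_i = 3·4·0 + 1·5·8 + 6·4·9 + 7·5·7 + 5·9·6 = 771 ≡ 1.
  S = (9, 3, 1) ≠ 0, so r is not a codeword (an error is present).
Step 3: locate the error. For a single error e at position i, S_ℓ = v_i·e·α_i^ℓ, so α_err = S_1/S_0.
  S_0^{−1} = 9^{−1} = 5 (mod 11), so α_err = 3·5 = 15 ≡ 4 = α_4. Error position i = 4.
  Consistency check: S_2/S_1 = 1·4 = 4 ≡ 4 = α_err ✓ (single-error assumption holds).
Step 4: error magnitude e = S_0/v_4 = S_0·∏_{j≠4}(α_4 − α_j) = 9·8 = 72 ≡ 6 (mod 11).
Step 5: correct position 4: c_4 = r_4 − e = 7 − 6 ≡ 1 (mod 11). Hence c = [0, 8, 9, 1, 6].
  Check: interpolating c through the α_i gives m(x) = 10 + 6·x (degree < 2) with m(α_i) = c_i for every i, so c is indeed a codeword.


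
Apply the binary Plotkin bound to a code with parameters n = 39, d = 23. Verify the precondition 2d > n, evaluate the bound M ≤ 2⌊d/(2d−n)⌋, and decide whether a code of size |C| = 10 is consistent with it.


Plotkin bound M ≤ 6; given |C| = 10 > bound (violated).

Check applicability: 2d = 46, n = 39.
2d − n = 7 > 0, so Plotkin applies.
Compute d/(2d−n) = 23/7 ≈ 3.2857.
⌊d/(2d−n)⌋ = 3.
Plotkin bound: M ≤ 2·3 = 6.
Given |C| = 10, check: VIOLATED.
This |C| is above the Plotkin bound, so no binary code with n = 39, d = 23 and 10 codewords exists.


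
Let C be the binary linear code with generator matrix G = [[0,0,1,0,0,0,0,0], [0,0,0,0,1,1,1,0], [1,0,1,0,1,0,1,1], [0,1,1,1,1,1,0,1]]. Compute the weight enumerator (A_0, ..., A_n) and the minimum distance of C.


Weight distribution: A_0 = 1, A_1 = 1, A_3 = 2, A_4 = 5, A_5 = 5, A_6 = 2. Minimum distance d = 1.

Enumerate all 2^4 = 16 messages m ∈ F_2^4.
For each, compute codeword c = mG in F_2^8, then tally its weight.
  m = 0000 → c = 00000000, weight = 0.
  m = 1000 → c = 00100000, weight = 1.
  m = 0100 → c = 00001110, weight = 3.
  m = 1100 → c = 00101110, weight = 4.
  m = 0010 → c = 10101011, weight = 5.
  m = 1010 → c = 10001011, weight = 4.
  m = 0110 → c = 10100101, weight = 4.
  m = 1110 → c = 10000101, weight = 3.
  m = 0001 → c = 01111101, weight = 6.
  m = 1001 → c = 01011101, weight = 5.
  m = 0101 → c = 01110011, weight = 5.
  m = 1101 → c = 01010011, weight = 4.
  m = 0011 → c = 11010110, weight = 5.
  m = 1011 → c = 11110110, weight = 6.
  m = 0111 → c = 11011000, weight = 4.
  m = 1111 → c = 11111000, weight = 5.
Tally weights:
  weight 0: 1 codewords.
  weight 1: 1 codewords.
  weight 3: 2 codewords.
  weight 4: 5 codewords.
  weight 5: 5 codewords.
  weight 6: 2 codewords.
Minimum distance d = smallest w > 0 with A_w > 0 = 1.
Sanity: Σ A_w = 16 = 2^4 = 16 ✓.


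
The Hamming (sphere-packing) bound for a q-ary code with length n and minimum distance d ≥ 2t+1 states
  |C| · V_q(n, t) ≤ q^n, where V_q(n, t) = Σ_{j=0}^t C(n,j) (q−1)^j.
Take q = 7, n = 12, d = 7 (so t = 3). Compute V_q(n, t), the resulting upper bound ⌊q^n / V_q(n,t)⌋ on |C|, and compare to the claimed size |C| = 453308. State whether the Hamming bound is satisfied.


V_q(n, t) = 49969, q^n = 13841287201, Hamming bound = 276997, |C| = 453308 > bound (violated).

Step 1: Compute V_q(n, t) = Σ_{j=0}^3 C(n, j) (q−1)^j.
  j = 0: C(12,0)·(6)^0 = 1·1 = 1.
  j = 1: C(12,1)·(6)^1 = 12·6 = 72.
  j = 2: C(12,2)·(6)^2 = 66·36 = 2376.
  j = 3: C(12,3)·(6)^3 = 220·216 = 47520.
  V_q(n, t) = 1 + 72 + 2376 + 47520 = 49969.
Step 2: q^n = 7^12 = 13841287201.
Step 3: Hamming bound ⌊q^n / V_q(n,t)⌋ = ⌊13841287201/49969⌋ = 276997.
Step 4: Compare |C| = 453308 to 276997: violated.
The claimed |C| lies above the Hamming bound, so no 7-ary code of length 12 with d ≥ 7 can have 453308 codewords.


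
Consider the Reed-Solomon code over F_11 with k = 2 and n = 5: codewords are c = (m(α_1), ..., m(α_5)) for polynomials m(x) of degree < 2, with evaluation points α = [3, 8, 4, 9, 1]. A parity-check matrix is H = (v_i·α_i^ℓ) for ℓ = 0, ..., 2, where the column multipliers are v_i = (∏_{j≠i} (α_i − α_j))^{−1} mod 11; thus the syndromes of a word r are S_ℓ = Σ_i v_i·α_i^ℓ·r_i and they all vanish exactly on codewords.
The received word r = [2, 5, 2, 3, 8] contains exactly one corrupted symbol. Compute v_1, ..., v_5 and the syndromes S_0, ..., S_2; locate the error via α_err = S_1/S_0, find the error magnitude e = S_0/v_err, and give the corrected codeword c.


S = (7, 10, 8), error at position 1, error magnitude e = 9, c = [4, 5, 2, 3, 8].

Step 1: column multipliers v_i = (∏_{j≠i}(α_i − α_j))^{−1} mod 11.
  i = 1 (α = 3): (3−8)(3−4)(3−9)(3−1) = (−5)·(−1)·(−6)·2 = −60 ≡ 6, so v_1 = 6^{−1} = 2 (mod 11).
  i = 2 (α = 8): (8−3)(8−4)(8−9)(8−1) = 5·4·(−1)·7 = −140 ≡ 3, so v_2 = 3^{−1} = 4 (mod 11).
  i = 3 (α = 4): (4−3)(4−8)(4−9)(4−1) = 1·(−4)·(−5)·3 = 60 ≡ 5, so v_3 = 5^{−1} = 9 (mod 11).
  i = 4 (α = 9): (9−3)(9−8)(9−4)(9−1) = 6·1·5·8 = 240 ≡ 9, so v_4 = 9^{−1} = 5 (mod 11).
  i = 5 (α = 1): (1−3)(1−8)(1−4)(1−9) = (−2)·(−7)·(−3)·(−8) = 336 ≡ 6, so v_5 = 6^{−1} = 2 (mod 11).
  v = [2, 4, 9, 5, 2].
Step 2: syndromes of r = [2, 5, 2, 3, 8] (all sums mod 11).
  S_0 = Σ v_i r_i = 2·2 + 4·5 + 9·2 + 5·3 + 2·8 = 73 ≡ 7.
  S_1 = Σ v_i α_i r_i = 2·3·2 + 4·8·5 + 9·4·2 + 5·9·3 + 2·1·8 = 395 ≡ 10.
  α_i^2 mod 11 = [9, 9, 5, 4, 1].
  S_2 = Σ v_i α_i^2 r_i = 2·9·2 + 4·9·5 + 9·5·2 + 5·4·3 + 2·1·8 = 382 ≡ 8.
  S = (7, 10, 8) ≠ 0, so r is not a codeword (an error is present).
Step 3: locate the error. For a single error e at position i, S_ℓ = v_i·e·α_i^ℓ, so α_err = S_1/S_0.
  S_0^{−1} = 7^{−1} = 8 (mod 11), so α_err = 10·8 = 80 ≡ 3 = α_1. Error position i = 1.
  Consistency check: S_2/S_1 = 8·10 = 80 ≡ 3 = α_err ✓ (single-error assumption holds).
Step 4: error magnitude e = S_0/v_1 = S_0·∏_{j≠1}(α_1 − α_j) = 7·6 = 42 ≡ 9 (mod 11).
Step 5: correct position 1: c_1 = r_1 − e = 2 − 9 ≡ 4 (mod 11). Hence c = [4, 5, 2, 3, 8].
  Check: interpolating c through the α_i gives m(x) = 10 + 9·x (degree < 2) with m(α_i) = c_i for every i, so c is indeed a codeword.


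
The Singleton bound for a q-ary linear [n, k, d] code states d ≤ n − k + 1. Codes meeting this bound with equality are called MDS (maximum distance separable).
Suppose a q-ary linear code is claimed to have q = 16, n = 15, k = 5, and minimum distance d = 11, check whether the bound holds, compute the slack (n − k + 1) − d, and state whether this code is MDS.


Singleton RHS = n − k + 1 = 11, slack = 0, bound satisfied, MDS.

Singleton bound: d ≤ n − k + 1.
Here n = 15, k = 5, so n − k + 1 = 11.
Given d = 11, check d ≤ 11: YES.
Slack = (n − k + 1) − d = 0.
The code is MDS (slack = 0).
Description: the claimed parameters are [15, 5, 11]_16; such a code would be MDS (meets Singleton bound).


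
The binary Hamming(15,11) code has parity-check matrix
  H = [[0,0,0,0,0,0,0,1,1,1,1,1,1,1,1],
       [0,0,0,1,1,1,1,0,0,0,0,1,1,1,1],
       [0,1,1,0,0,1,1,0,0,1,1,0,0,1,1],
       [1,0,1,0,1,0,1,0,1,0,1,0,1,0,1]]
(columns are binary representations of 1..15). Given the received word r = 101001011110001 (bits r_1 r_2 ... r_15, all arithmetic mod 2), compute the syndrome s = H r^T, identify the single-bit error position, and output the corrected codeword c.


s = (1, 0, 1, 1)^T, error position = 11, corrected codeword c = 101001011100001

Compute s = H r^T mod 2 one row at a time:
  s_1 = 1 + 1 + 1 + 1 + 0 + 0 + 0 + 1 = 5 ≡ 1 (mod 2).
  s_2 = 0 + 0 + 1 + 0 + 0 + 0 + 0 + 1 = 2 ≡ 0 (mod 2).
  s_3 = 0 + 1 + 1 + 0 + 1 + 1 + 0 + 1 = 5 ≡ 1 (mod 2).
  s_4 = 1 + 1 + 0 + 0 + 1 + 1 + 0 + 1 = 5 ≡ 1 (mod 2).
s = (1, 0, 1, 1)^T — this equals column 11 of H (binary 1011), so error is at position 11.
Correct: flip bit 11 of r = 101001011110001 to get c = 101001011100001.


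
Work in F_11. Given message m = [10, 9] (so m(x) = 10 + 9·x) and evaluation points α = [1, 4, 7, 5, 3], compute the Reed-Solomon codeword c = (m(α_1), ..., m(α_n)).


c = [8, 2, 7, 0, 4]

Message polynomial: m(x) = 10 + 9·x (mod 11).
For each evaluation point α_i, compute m(α_i) mod 11:
  α_1 = 1: Horner steps 9 → 8, so m(1) = 8.
  α_2 = 4: Horner steps 9 → 2, so m(4) = 2.
  α_3 = 7: Horner steps 9 → 7, so m(7) = 7.
  α_4 = 5: Horner steps 9 → 0, so m(5) = 0.
  α_5 = 3: Horner steps 9 → 4, so m(3) = 4.
Codeword c = [8, 2, 7, 0, 4] ∈ F_11^5.
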